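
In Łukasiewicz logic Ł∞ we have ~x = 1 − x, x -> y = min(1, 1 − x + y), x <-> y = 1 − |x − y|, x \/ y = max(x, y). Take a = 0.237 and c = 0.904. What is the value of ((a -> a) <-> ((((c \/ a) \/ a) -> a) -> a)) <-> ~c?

0.192

a -> a = min(1, 1 − 0.237 + 0.237) = min(1, 1.000) = 1.000
c \/ a = max(0.904, 0.237) = 0.904
(c \/ a) \/ a = max(0.904, 0.237) = 0.904
((c \/ a) \/ a) -> a = min(1, 1 − 0.904 + 0.237) = min(1, 0.333) = 0.333
(((c \/ a) \/ a) -> a) -> a = min(1, 1 − 0.333 + 0.237) = min(1, 0.904) = 0.904
(a -> a) <-> ((((c \/ a) \/ a) -> a) -> a) = 1 − |1.000 − 0.904| = 1 − 0.096 = 0.904
~c = 1 − 0.904 = 0.096
((a -> a) <-> ((((c \/ a) \/ a) -> a) -> a)) <-> ~c = 1 − |0.904 − 0.096| = 1 − 0.808 = 0.192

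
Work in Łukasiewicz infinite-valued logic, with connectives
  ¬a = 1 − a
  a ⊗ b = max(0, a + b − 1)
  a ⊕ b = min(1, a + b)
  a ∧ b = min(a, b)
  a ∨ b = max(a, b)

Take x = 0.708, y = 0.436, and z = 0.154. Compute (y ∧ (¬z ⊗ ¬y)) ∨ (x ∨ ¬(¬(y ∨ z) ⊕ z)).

0.708

¬z = 1 − 0.154 = 0.846
¬y = 1 − 0.436 = 0.564
¬z ⊗ ¬y = max(0, 0.846 + 0.564 − 1) = max(0, 0.410) = 0.410
y ∧ (¬z ⊗ ¬y) = min(0.436, 0.410) = 0.410
y ∨ z = max(0.436, 0.154) = 0.436
¬(y ∨ z) = 1 − 0.436 = 0.564
¬(y ∨ z) ⊕ z = min(1, 0.564 + 0.154) = min(1, 0.718) = 0.718
¬(¬(y ∨ z) ⊕ z) = 1 − 0.718 = 0.282
x ∨ ¬(¬(y ∨ z) ⊕ z) = max(0.708, 0.282) = 0.708
(y ∧ (¬z ⊗ ¬y)) ∨ (x ∨ ¬(¬(y ∨ z) ⊕ z)) = max(0.410, 0.708) = 0.708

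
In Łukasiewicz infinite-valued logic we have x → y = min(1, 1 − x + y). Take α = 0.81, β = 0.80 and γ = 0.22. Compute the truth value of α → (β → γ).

0.61

β → γ = min(1, 1 − 0.80 + 0.22) = min(1, 0.42) = 0.42
α → (β → γ) = min(1, 1 − 0.81 + 0.42) = min(1, 0.61) = 0.61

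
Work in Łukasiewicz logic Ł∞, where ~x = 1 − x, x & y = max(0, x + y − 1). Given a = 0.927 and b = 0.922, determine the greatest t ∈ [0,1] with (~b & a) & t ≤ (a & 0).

0.995

~b = 1 − 0.922 = 0.078
~b & a = max(0, 0.078 + 0.927 − 1) = max(0, 0.005) = 0.005
So the left factor is ~b & a = 0.005.
a & 0 = max(0, 0.927 + 0.000 − 1) = max(0, -0.073) = 0.000
So the right-hand bound is a & 0 = 0.000.
The residuum of the Łukasiewicz t-norm gives the supremum: min(1, 1 − 0.005 + 0.000).
1 − 0.005 + 0.000 = 0.995, so t = min(1, 0.995) = 0.995.
Check: 0.005 & 0.995 = max(0, 0.000) = 0.000 ≤ 0.000.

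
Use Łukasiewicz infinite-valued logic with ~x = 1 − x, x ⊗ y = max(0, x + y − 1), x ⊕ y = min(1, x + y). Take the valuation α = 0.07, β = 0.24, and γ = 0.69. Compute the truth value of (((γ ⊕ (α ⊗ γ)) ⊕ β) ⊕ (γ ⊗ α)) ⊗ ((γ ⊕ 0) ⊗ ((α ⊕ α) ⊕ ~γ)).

α ⊗ γ = max(0, 0.07 + 0.69 − 1) = max(0, -0.24) = 0.00
γ ⊕ (α ⊗ γ) = min(1, 0.69 + 0.00) = min(1, 0.69) = 0.69
(γ ⊕ (α ⊗ γ)) ⊕ β = min(1, 0.69 + 0.24) = min(1, 0.93) = 0.93
γ ⊗ α = max(0, 0.69 + 0.07 − 1) = max(0, -0.24) = 0.00
((γ ⊕ (α ⊗ γ)) ⊕ β) ⊕ (γ ⊗ α) = min(1, 0.93 + 0.00) = min(1, 0.93) = 0.93
γ ⊕ 0 = min(1, 0.69 + 0.00) = min(1, 0.69) = 0.69
α ⊕ α = min(1, 0.07 + 0.07) = min(1, 0.14) = 0.14
~γ = 1 − 0.69 = 0.31
(α ⊕ α) ⊕ ~γ = min(1, 0.14 + 0.31) = min(1, 0.45) = 0.45
(γ ⊕ 0) ⊗ ((α ⊕ α) ⊕ ~γ) = max(0, 0.69 + 0.45 − 1) = max(0, 0.14) = 0.14
(((γ ⊕ (α ⊗ γ)) ⊕ β) ⊕ (γ ⊗ α)) ⊗ ((γ ⊕ 0) ⊗ ((α ⊕ α) ⊕ ~γ)) = max(0, 0.93 + 0.14 − 1) = max(0, 0.07) = 0.07

0.07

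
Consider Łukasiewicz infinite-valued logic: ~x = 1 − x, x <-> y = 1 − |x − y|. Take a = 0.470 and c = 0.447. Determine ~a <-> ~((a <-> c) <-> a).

0.977

~a = 1 − 0.470 = 0.530
a <-> c = 1 − |0.470 − 0.447| = 1 − 0.023 = 0.977
(a <-> c) <-> a = 1 − |0.977 − 0.470| = 1 − 0.507 = 0.493
~((a <-> c) <-> a) = 1 − 0.493 = 0.507
~a <-> ~((a <-> c) <-> a) = 1 − |0.530 − 0.507| = 1 − 0.023 = 0.977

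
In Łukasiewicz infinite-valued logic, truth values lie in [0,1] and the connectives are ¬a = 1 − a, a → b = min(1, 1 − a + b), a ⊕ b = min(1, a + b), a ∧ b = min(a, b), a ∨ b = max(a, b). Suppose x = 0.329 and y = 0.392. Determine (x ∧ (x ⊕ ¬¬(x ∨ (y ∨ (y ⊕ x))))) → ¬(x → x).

0.671

y ⊕ x = min(1, 0.392 + 0.329) = min(1, 0.721) = 0.721
y ∨ (y ⊕ x) = max(0.392, 0.721) = 0.721
x ∨ (y ∨ (y ⊕ x)) = max(0.329, 0.721) = 0.721
¬(x ∨ (y ∨ (y ⊕ x))) = 1 − 0.721 = 0.279
¬¬(x ∨ (y ∨ (y ⊕ x))) = 1 − 0.279 = 0.721
x ⊕ ¬¬(x ∨ (y ∨ (y ⊕ x))) = min(1, 0.329 + 0.721) = min(1, 1.050) = 1.000
x ∧ (x ⊕ ¬¬(x ∨ (y ∨ (y ⊕ x)))) = min(0.329, 1.000) = 0.329
x → x = min(1, 1 − 0.329 + 0.329) = min(1, 1.000) = 1.000
¬(x → x) = 1 − 1.000 = 0.000
(x ∧ (x ⊕ ¬¬(x ∨ (y ∨ (y ⊕ x))))) → ¬(x → x) = min(1, 1 − 0.329 + 0.000) = min(1, 0.671) = 0.671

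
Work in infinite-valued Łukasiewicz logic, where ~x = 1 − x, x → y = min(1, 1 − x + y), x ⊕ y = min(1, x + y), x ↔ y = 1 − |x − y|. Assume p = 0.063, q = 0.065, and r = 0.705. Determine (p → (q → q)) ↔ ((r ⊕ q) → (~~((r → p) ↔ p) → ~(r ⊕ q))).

0.755

q → q = min(1, 1 − 0.065 + 0.065) = min(1, 1.000) = 1.000
p → (q → q) = min(1, 1 − 0.063 + 1.000) = min(1, 1.937) = 1.000
r ⊕ q = min(1, 0.705 + 0.065) = min(1, 0.770) = 0.770
r → p = min(1, 1 − 0.705 + 0.063) = min(1, 0.358) = 0.358
(r → p) ↔ p = 1 − |0.358 − 0.063| = 1 − 0.295 = 0.705
~((r → p) ↔ p) = 1 − 0.705 = 0.295
~~((r → p) ↔ p) = 1 − 0.295 = 0.705
~(r ⊕ q) = 1 − 0.770 = 0.230
~~((r → p) ↔ p) → ~(r ⊕ q) = min(1, 1 − 0.705 + 0.230) = min(1, 0.525) = 0.525
(r ⊕ q) → (~~((r → p) ↔ p) → ~(r ⊕ q)) = min(1, 1 − 0.770 + 0.525) = min(1, 0.755) = 0.755
(p → (q → q)) ↔ ((r ⊕ q) → (~~((r → p) ↔ p) → ~(r ⊕ q))) = 1 − |1.000 − 0.755| = 1 − 0.245 = 0.755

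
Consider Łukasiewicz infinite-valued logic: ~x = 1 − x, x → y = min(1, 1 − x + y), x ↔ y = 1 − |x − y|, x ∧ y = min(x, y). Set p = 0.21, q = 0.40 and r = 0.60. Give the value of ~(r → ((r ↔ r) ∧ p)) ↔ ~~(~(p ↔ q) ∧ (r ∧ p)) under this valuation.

r ↔ r = 1 − |0.60 − 0.60| = 1 − 0.00 = 1.00
(r ↔ r) ∧ p = min(1.00, 0.21) = 0.21
r → ((r ↔ r) ∧ p) = min(1, 1 − 0.60 + 0.21) = min(1, 0.61) = 0.61
~(r → ((r ↔ r) ∧ p)) = 1 − 0.61 = 0.39
p ↔ q = 1 − |0.21 − 0.40| = 1 − 0.19 = 0.81
~(p ↔ q) = 1 − 0.81 = 0.19
r ∧ p = min(0.60, 0.21) = 0.21
~(p ↔ q) ∧ (r ∧ p) = min(0.19, 0.21) = 0.19
~(~(p ↔ q) ∧ (r ∧ p)) = 1 − 0.19 = 0.81
~~(~(p ↔ q) ∧ (r ∧ p)) = 1 − 0.81 = 0.19
~(r → ((r ↔ r) ∧ p)) ↔ ~~(~(p ↔ q) ∧ (r ∧ p)) = 1 − |0.39 − 0.19| = 1 − 0.20 = 0.80

0.80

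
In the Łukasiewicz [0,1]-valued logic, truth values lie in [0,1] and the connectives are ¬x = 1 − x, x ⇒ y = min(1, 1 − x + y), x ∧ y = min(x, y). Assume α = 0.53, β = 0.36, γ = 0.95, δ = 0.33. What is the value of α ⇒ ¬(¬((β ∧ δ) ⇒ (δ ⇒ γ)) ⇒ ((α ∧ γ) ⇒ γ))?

0.47

β ∧ δ = min(0.36, 0.33) = 0.33
δ ⇒ γ = min(1, 1 − 0.33 + 0.95) = min(1, 1.62) = 1.00
(β ∧ δ) ⇒ (δ ⇒ γ) = min(1, 1 − 0.33 + 1.00) = min(1, 1.67) = 1.00
¬((β ∧ δ) ⇒ (δ ⇒ γ)) = 1 − 1.00 = 0.00
α ∧ γ = min(0.53, 0.95) = 0.53
(α ∧ γ) ⇒ γ = min(1, 1 − 0.53 + 0.95) = min(1, 1.42) = 1.00
¬((β ∧ δ) ⇒ (δ ⇒ γ)) ⇒ ((α ∧ γ) ⇒ γ) = min(1, 1 − 0.00 + 1.00) = min(1, 2.00) = 1.00
¬(¬((β ∧ δ) ⇒ (δ ⇒ γ)) ⇒ ((α ∧ γ) ⇒ γ)) = 1 − 1.00 = 0.00
α ⇒ ¬(¬((β ∧ δ) ⇒ (δ ⇒ γ)) ⇒ ((α ∧ γ) ⇒ γ)) = min(1, 1 − 0.53 + 0.00) = min(1, 0.47) = 0.47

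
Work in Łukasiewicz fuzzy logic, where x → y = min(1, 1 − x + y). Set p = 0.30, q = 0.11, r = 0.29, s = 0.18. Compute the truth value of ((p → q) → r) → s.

p → q = min(1, 1 − 0.30 + 0.11) = min(1, 0.81) = 0.81
(p → q) → r = min(1, 1 − 0.81 + 0.29) = min(1, 0.48) = 0.48
((p → q) → r) → s = min(1, 1 − 0.48 + 0.18) = min(1, 0.70) = 0.70

0.70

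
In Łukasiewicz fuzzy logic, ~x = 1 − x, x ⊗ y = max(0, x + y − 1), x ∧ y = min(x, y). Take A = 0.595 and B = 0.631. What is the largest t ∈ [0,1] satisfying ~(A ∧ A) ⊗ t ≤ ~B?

0.964

A ∧ A = min(0.595, 0.595) = 0.595
~(A ∧ A) = 1 − 0.595 = 0.405
So the left factor is ~(A ∧ A) = 0.405.
~B = 1 − 0.631 = 0.369
So the right-hand bound is ~B = 0.369.
The residuum of the Łukasiewicz t-norm gives the supremum: min(1, 1 − 0.405 + 0.369).
1 − 0.405 + 0.369 = 0.964, so t = min(1, 0.964) = 0.964.
Check: 0.405 ⊗ 0.964 = max(0, 0.369) = 0.369 ≤ 0.369.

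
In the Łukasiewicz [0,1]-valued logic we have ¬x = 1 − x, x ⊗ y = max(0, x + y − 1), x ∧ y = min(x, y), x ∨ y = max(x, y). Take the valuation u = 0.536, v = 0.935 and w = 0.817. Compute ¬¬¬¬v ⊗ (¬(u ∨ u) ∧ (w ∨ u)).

¬v = 1 − 0.935 = 0.065
¬¬v = 1 − 0.065 = 0.935
¬¬¬v = 1 − 0.935 = 0.065
¬¬¬¬v = 1 − 0.065 = 0.935
u ∨ u = max(0.536, 0.536) = 0.536
¬(u ∨ u) = 1 − 0.536 = 0.464
w ∨ u = max(0.817, 0.536) = 0.817
¬(u ∨ u) ∧ (w ∨ u) = min(0.464, 0.817) = 0.464
¬¬¬¬v ⊗ (¬(u ∨ u) ∧ (w ∨ u)) = max(0, 0.935 + 0.464 − 1) = max(0, 0.399) = 0.399

0.399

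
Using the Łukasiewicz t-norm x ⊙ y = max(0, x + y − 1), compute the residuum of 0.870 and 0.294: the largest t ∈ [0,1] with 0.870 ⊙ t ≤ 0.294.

The residuum of the Łukasiewicz t-norm gives the supremum: min(1, 1 − 0.870 + 0.294).
1 − 0.870 + 0.294 = 0.424, so t = min(1, 0.424) = 0.424.
Check: 0.870 ⊙ 0.424 = max(0, 0.294) = 0.294 ≤ 0.294.

0.424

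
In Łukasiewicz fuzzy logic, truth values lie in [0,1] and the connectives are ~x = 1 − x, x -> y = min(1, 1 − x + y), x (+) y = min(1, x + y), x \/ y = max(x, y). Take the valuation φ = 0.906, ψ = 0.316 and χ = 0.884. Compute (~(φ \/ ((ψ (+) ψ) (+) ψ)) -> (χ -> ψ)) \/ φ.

ψ (+) ψ = min(1, 0.316 + 0.316) = min(1, 0.632) = 0.632
(ψ (+) ψ) (+) ψ = min(1, 0.632 + 0.316) = min(1, 0.948) = 0.948
φ \/ ((ψ (+) ψ) (+) ψ) = max(0.906, 0.948) = 0.948
~(φ \/ ((ψ (+) ψ) (+) ψ)) = 1 − 0.948 = 0.052
χ -> ψ = min(1, 1 − 0.884 + 0.316) = min(1, 0.432) = 0.432
~(φ \/ ((ψ (+) ψ) (+) ψ)) -> (χ -> ψ) = min(1, 1 − 0.052 + 0.432) = min(1, 1.380) = 1.000
(~(φ \/ ((ψ (+) ψ) (+) ψ)) -> (χ -> ψ)) \/ φ = max(1.000, 0.906) = 1.000

1.000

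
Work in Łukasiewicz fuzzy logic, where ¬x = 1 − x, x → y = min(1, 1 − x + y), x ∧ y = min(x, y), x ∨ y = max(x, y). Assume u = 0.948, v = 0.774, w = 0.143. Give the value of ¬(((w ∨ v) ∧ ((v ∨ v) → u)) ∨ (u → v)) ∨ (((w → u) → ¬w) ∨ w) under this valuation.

0.857

w ∨ v = max(0.143, 0.774) = 0.774
v ∨ v = max(0.774, 0.774) = 0.774
(v ∨ v) → u = min(1, 1 − 0.774 + 0.948) = min(1, 1.174) = 1.000
(w ∨ v) ∧ ((v ∨ v) → u) = min(0.774, 1.000) = 0.774
u → v = min(1, 1 − 0.948 + 0.774) = min(1, 0.826) = 0.826
((w ∨ v) ∧ ((v ∨ v) → u)) ∨ (u → v) = max(0.774, 0.826) = 0.826
¬(((w ∨ v) ∧ ((v ∨ v) → u)) ∨ (u → v)) = 1 − 0.826 = 0.174
w → u = min(1, 1 − 0.143 + 0.948) = min(1, 1.805) = 1.000
¬w = 1 − 0.143 = 0.857
(w → u) → ¬w = min(1, 1 − 1.000 + 0.857) = min(1, 0.857) = 0.857
((w → u) → ¬w) ∨ w = max(0.857, 0.143) = 0.857
¬(((w ∨ v) ∧ ((v ∨ v) → u)) ∨ (u → v)) ∨ (((w → u) → ¬w) ∨ w) = max(0.174, 0.857) = 0.857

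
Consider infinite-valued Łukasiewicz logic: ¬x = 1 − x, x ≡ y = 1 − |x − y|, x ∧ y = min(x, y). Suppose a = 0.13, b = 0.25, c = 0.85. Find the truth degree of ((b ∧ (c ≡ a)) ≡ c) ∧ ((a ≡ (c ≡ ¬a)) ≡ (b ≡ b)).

c ≡ a = 1 − |0.85 − 0.13| = 1 − 0.72 = 0.28
b ∧ (c ≡ a) = min(0.25, 0.28) = 0.25
(b ∧ (c ≡ a)) ≡ c = 1 − |0.25 − 0.85| = 1 − 0.60 = 0.40
¬a = 1 − 0.13 = 0.87
c ≡ ¬a = 1 − |0.85 − 0.87| = 1 − 0.02 = 0.98
a ≡ (c ≡ ¬a) = 1 − |0.13 − 0.98| = 1 − 0.85 = 0.15
b ≡ b = 1 − |0.25 − 0.25| = 1 − 0.00 = 1.00
(a ≡ (c ≡ ¬a)) ≡ (b ≡ b) = 1 − |0.15 − 1.00| = 1 − 0.85 = 0.15
((b ∧ (c ≡ a)) ≡ c) ∧ ((a ≡ (c ≡ ¬a)) ≡ (b ≡ b)) = min(0.40, 0.15) = 0.15

0.15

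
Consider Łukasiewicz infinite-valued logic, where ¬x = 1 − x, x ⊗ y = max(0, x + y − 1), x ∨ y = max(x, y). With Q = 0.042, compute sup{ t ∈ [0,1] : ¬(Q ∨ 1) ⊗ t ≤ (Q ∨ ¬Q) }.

Q ∨ 1 = max(0.042, 1.000) = 1.000
¬(Q ∨ 1) = 1 − 1.000 = 0.000
So the left factor is ¬(Q ∨ 1) = 0.000.
¬Q = 1 − 0.042 = 0.958
Q ∨ ¬Q = max(0.042, 0.958) = 0.958
So the right-hand bound is Q ∨ ¬Q = 0.958.
The residuum of the Łukasiewicz t-norm gives the supremum: min(1, 1 − 0.000 + 0.958).
1 − 0.000 + 0.958 = 1.958, so t = min(1, 1.958) = 1.000.
Check: 0.000 ⊗ 1.000 = max(0, 0.000) = 0.000 ≤ 0.958.

1.000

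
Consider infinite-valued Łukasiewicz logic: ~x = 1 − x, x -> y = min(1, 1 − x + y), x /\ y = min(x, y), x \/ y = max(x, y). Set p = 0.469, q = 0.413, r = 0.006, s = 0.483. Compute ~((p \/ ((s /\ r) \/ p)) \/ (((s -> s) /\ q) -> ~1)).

s /\ r = min(0.483, 0.006) = 0.006
(s /\ r) \/ p = max(0.006, 0.469) = 0.469
p \/ ((s /\ r) \/ p) = max(0.469, 0.469) = 0.469
s -> s = min(1, 1 − 0.483 + 0.483) = min(1, 1.000) = 1.000
(s -> s) /\ q = min(1.000, 0.413) = 0.413
~1 = 1 − 1.000 = 0.000
((s -> s) /\ q) -> ~1 = min(1, 1 − 0.413 + 0.000) = min(1, 0.587) = 0.587
(p \/ ((s /\ r) \/ p)) \/ (((s -> s) /\ q) -> ~1) = max(0.469, 0.587) = 0.587
~((p \/ ((s /\ r) \/ p)) \/ (((s -> s) /\ q) -> ~1)) = 1 − 0.587 = 0.413

0.413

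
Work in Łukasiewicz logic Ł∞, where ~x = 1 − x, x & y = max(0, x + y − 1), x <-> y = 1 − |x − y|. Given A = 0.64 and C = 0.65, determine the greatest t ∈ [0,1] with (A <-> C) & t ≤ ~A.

0.37

A <-> C = 1 − |0.64 − 0.65| = 1 − 0.01 = 0.99
So the left factor is A <-> C = 0.99.
~A = 1 − 0.64 = 0.36
So the right-hand bound is ~A = 0.36.
The residuum of the Łukasiewicz t-norm gives the supremum: min(1, 1 − 0.99 + 0.36).
1 − 0.99 + 0.36 = 0.37, so t = min(1, 0.37) = 0.37.
Check: 0.99 & 0.37 = max(0, 0.36) = 0.36 ≤ 0.36.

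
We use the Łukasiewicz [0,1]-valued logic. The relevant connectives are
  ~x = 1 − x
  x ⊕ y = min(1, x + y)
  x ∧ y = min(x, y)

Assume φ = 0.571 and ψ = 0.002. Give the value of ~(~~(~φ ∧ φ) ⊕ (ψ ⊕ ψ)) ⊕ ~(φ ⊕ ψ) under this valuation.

0.994

~φ = 1 − 0.571 = 0.429
~φ ∧ φ = min(0.429, 0.571) = 0.429
~(~φ ∧ φ) = 1 − 0.429 = 0.571
~~(~φ ∧ φ) = 1 − 0.571 = 0.429
ψ ⊕ ψ = min(1, 0.002 + 0.002) = min(1, 0.004) = 0.004
~~(~φ ∧ φ) ⊕ (ψ ⊕ ψ) = min(1, 0.429 + 0.004) = min(1, 0.433) = 0.433
~(~~(~φ ∧ φ) ⊕ (ψ ⊕ ψ)) = 1 − 0.433 = 0.567
φ ⊕ ψ = min(1, 0.571 + 0.002) = min(1, 0.573) = 0.573
~(φ ⊕ ψ) = 1 − 0.573 = 0.427
~(~~(~φ ∧ φ) ⊕ (ψ ⊕ ψ)) ⊕ ~(φ ⊕ ψ) = min(1, 0.567 + 0.427) = min(1, 0.994) = 0.994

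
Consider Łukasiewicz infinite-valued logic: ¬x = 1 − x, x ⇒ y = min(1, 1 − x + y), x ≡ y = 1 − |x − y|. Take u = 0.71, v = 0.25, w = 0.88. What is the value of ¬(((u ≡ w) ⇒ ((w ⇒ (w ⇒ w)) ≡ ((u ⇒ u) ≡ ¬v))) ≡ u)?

0.21

u ≡ w = 1 − |0.71 − 0.88| = 1 − 0.17 = 0.83
w ⇒ w = min(1, 1 − 0.88 + 0.88) = min(1, 1.00) = 1.00
w ⇒ (w ⇒ w) = min(1, 1 − 0.88 + 1.00) = min(1, 1.12) = 1.00
u ⇒ u = min(1, 1 − 0.71 + 0.71) = min(1, 1.00) = 1.00
¬v = 1 − 0.25 = 0.75
(u ⇒ u) ≡ ¬v = 1 − |1.00 − 0.75| = 1 − 0.25 = 0.75
(w ⇒ (w ⇒ w)) ≡ ((u ⇒ u) ≡ ¬v) = 1 − |1.00 − 0.75| = 1 − 0.25 = 0.75
(u ≡ w) ⇒ ((w ⇒ (w ⇒ w)) ≡ ((u ⇒ u) ≡ ¬v)) = min(1, 1 − 0.83 + 0.75) = min(1, 0.92) = 0.92
((u ≡ w) ⇒ ((w ⇒ (w ⇒ w)) ≡ ((u ⇒ u) ≡ ¬v))) ≡ u = 1 − |0.92 − 0.71| = 1 − 0.21 = 0.79
¬(((u ≡ w) ⇒ ((w ⇒ (w ⇒ w)) ≡ ((u ⇒ u) ≡ ¬v))) ≡ u) = 1 − 0.79 = 0.21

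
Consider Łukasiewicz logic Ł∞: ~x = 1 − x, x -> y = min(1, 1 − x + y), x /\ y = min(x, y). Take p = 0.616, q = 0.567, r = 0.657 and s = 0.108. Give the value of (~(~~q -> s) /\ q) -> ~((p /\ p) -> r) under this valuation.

0.541

~q = 1 − 0.567 = 0.433
~~q = 1 − 0.433 = 0.567
~~q -> s = min(1, 1 − 0.567 + 0.108) = min(1, 0.541) = 0.541
~(~~q -> s) = 1 − 0.541 = 0.459
~(~~q -> s) /\ q = min(0.459, 0.567) = 0.459
p /\ p = min(0.616, 0.616) = 0.616
(p /\ p) -> r = min(1, 1 − 0.616 + 0.657) = min(1, 1.041) = 1.000
~((p /\ p) -> r) = 1 − 1.000 = 0.000
(~(~~q -> s) /\ q) -> ~((p /\ p) -> r) = min(1, 1 − 0.459 + 0.000) = min(1, 0.541) = 0.541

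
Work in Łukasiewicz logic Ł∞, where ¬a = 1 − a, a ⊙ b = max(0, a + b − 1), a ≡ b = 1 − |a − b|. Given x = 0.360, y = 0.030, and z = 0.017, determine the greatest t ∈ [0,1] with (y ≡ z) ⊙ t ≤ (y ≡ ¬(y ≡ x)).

0.713

y ≡ z = 1 − |0.030 − 0.017| = 1 − 0.013 = 0.987
So the left factor is y ≡ z = 0.987.
y ≡ x = 1 − |0.030 − 0.360| = 1 − 0.330 = 0.670
¬(y ≡ x) = 1 − 0.670 = 0.330
y ≡ ¬(y ≡ x) = 1 − |0.030 − 0.330| = 1 − 0.300 = 0.700
So the right-hand bound is y ≡ ¬(y ≡ x) = 0.700.
The residuum of the Łukasiewicz t-norm gives the supremum: min(1, 1 − 0.987 + 0.700).
1 − 0.987 + 0.700 = 0.713, so t = min(1, 0.713) = 0.713.
Check: 0.987 ⊙ 0.713 = max(0, 0.700) = 0.700 ≤ 0.700.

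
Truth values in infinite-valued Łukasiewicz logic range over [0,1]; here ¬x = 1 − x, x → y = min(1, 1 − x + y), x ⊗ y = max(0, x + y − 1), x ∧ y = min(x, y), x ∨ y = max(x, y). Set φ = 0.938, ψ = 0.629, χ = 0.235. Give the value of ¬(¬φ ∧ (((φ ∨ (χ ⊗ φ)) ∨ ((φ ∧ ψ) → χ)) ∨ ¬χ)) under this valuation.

¬φ = 1 − 0.938 = 0.062
χ ⊗ φ = max(0, 0.235 + 0.938 − 1) = max(0, 0.173) = 0.173
φ ∨ (χ ⊗ φ) = max(0.938, 0.173) = 0.938
φ ∧ ψ = min(0.938, 0.629) = 0.629
(φ ∧ ψ) → χ = min(1, 1 − 0.629 + 0.235) = min(1, 0.606) = 0.606
(φ ∨ (χ ⊗ φ)) ∨ ((φ ∧ ψ) → χ) = max(0.938, 0.606) = 0.938
¬χ = 1 − 0.235 = 0.765
((φ ∨ (χ ⊗ φ)) ∨ ((φ ∧ ψ) → χ)) ∨ ¬χ = max(0.938, 0.765) = 0.938
¬φ ∧ (((φ ∨ (χ ⊗ φ)) ∨ ((φ ∧ ψ) → χ)) ∨ ¬χ) = min(0.062, 0.938) = 0.062
¬(¬φ ∧ (((φ ∨ (χ ⊗ φ)) ∨ ((φ ∧ ψ) → χ)) ∨ ¬χ)) = 1 − 0.062 = 0.938

0.938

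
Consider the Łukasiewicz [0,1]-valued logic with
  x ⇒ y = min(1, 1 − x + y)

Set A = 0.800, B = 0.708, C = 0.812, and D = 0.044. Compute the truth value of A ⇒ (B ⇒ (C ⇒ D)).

C ⇒ D = min(1, 1 − 0.812 + 0.044) = min(1, 0.232) = 0.232
B ⇒ (C ⇒ D) = min(1, 1 − 0.708 + 0.232) = min(1, 0.524) = 0.524
A ⇒ (B ⇒ (C ⇒ D)) = min(1, 1 − 0.800 + 0.524) = min(1, 0.724) = 0.724

0.724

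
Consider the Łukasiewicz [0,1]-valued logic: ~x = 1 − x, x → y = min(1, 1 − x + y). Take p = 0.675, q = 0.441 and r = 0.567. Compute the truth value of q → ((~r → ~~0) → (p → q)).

1.000

~r = 1 − 0.567 = 0.433
~0 = 1 − 0.000 = 1.000
~~0 = 1 − 1.000 = 0.000
~r → ~~0 = min(1, 1 − 0.433 + 0.000) = min(1, 0.567) = 0.567
p → q = min(1, 1 − 0.675 + 0.441) = min(1, 0.766) = 0.766
(~r → ~~0) → (p → q) = min(1, 1 − 0.567 + 0.766) = min(1, 1.199) = 1.000
q → ((~r → ~~0) → (p → q)) = min(1, 1 − 0.441 + 1.000) = min(1, 1.559) = 1.000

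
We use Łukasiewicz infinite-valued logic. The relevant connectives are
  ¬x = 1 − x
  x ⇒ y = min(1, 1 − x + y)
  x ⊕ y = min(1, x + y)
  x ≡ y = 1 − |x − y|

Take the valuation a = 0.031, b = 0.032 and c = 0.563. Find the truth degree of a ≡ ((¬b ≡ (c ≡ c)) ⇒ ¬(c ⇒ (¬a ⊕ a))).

¬b = 1 − 0.032 = 0.968
c ≡ c = 1 − |0.563 − 0.563| = 1 − 0.000 = 1.000
¬b ≡ (c ≡ c) = 1 − |0.968 − 1.000| = 1 − 0.032 = 0.968
¬a = 1 − 0.031 = 0.969
¬a ⊕ a = min(1, 0.969 + 0.031) = min(1, 1.000) = 1.000
c ⇒ (¬a ⊕ a) = min(1, 1 − 0.563 + 1.000) = min(1, 1.437) = 1.000
¬(c ⇒ (¬a ⊕ a)) = 1 − 1.000 = 0.000
(¬b ≡ (c ≡ c)) ⇒ ¬(c ⇒ (¬a ⊕ a)) = min(1, 1 − 0.968 + 0.000) = min(1, 0.032) = 0.032
a ≡ ((¬b ≡ (c ≡ c)) ⇒ ¬(c ⇒ (¬a ⊕ a))) = 1 − |0.031 − 0.032| = 1 − 0.001 = 0.999

0.999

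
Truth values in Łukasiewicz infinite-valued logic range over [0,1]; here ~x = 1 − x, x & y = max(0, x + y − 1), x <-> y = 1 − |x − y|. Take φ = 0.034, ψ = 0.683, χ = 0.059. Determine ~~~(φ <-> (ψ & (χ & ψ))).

χ & ψ = max(0, 0.059 + 0.683 − 1) = max(0, -0.258) = 0.000
ψ & (χ & ψ) = max(0, 0.683 + 0.000 − 1) = max(0, -0.317) = 0.000
φ <-> (ψ & (χ & ψ)) = 1 − |0.034 − 0.000| = 1 − 0.034 = 0.966
~(φ <-> (ψ & (χ & ψ))) = 1 − 0.966 = 0.034
~~(φ <-> (ψ & (χ & ψ))) = 1 − 0.034 = 0.966
~~~(φ <-> (ψ & (χ & ψ))) = 1 − 0.966 = 0.034

0.034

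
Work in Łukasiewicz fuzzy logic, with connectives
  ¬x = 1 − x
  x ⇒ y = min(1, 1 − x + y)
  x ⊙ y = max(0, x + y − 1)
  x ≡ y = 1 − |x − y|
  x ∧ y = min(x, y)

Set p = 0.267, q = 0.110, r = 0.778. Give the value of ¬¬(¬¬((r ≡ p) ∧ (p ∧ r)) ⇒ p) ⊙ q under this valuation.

0.110

r ≡ p = 1 − |0.778 − 0.267| = 1 − 0.511 = 0.489
p ∧ r = min(0.267, 0.778) = 0.267
(r ≡ p) ∧ (p ∧ r) = min(0.489, 0.267) = 0.267
¬((r ≡ p) ∧ (p ∧ r)) = 1 − 0.267 = 0.733
¬¬((r ≡ p) ∧ (p ∧ r)) = 1 − 0.733 = 0.267
¬¬((r ≡ p) ∧ (p ∧ r)) ⇒ p = min(1, 1 − 0.267 + 0.267) = min(1, 1.000) = 1.000
¬(¬¬((r ≡ p) ∧ (p ∧ r)) ⇒ p) = 1 − 1.000 = 0.000
¬¬(¬¬((r ≡ p) ∧ (p ∧ r)) ⇒ p) = 1 − 0.000 = 1.000
¬¬(¬¬((r ≡ p) ∧ (p ∧ r)) ⇒ p) ⊙ q = max(0, 1.000 + 0.110 − 1) = max(0, 0.110) = 0.110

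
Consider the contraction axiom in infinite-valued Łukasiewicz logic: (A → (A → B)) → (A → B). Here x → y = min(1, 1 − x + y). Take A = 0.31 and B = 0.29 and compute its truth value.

A → B = min(1, 1 − 0.31 + 0.29) = min(1, 0.98) = 0.98
A → (A → B) = min(1, 1 − 0.31 + 0.98) = min(1, 1.67) = 1.00
(A → (A → B)) → (A → B) = min(1, 1 − 1.00 + 0.98) = min(1, 0.98) = 0.98
(The value 0.98 < 1 shows this instance is not satisfied; fails in Ł∞ (the t-norm is not idempotent).)

0.98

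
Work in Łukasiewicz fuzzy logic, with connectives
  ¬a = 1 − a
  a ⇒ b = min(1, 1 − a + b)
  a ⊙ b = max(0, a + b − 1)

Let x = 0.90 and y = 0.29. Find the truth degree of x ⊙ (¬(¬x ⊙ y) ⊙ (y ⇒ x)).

¬x = 1 − 0.90 = 0.10
¬x ⊙ y = max(0, 0.10 + 0.29 − 1) = max(0, -0.61) = 0.00
¬(¬x ⊙ y) = 1 − 0.00 = 1.00
y ⇒ x = min(1, 1 − 0.29 + 0.90) = min(1, 1.61) = 1.00
¬(¬x ⊙ y) ⊙ (y ⇒ x) = max(0, 1.00 + 1.00 − 1) = max(0, 1.00) = 1.00
x ⊙ (¬(¬x ⊙ y) ⊙ (y ⇒ x)) = max(0, 0.90 + 1.00 − 1) = max(0, 0.90) = 0.90

0.90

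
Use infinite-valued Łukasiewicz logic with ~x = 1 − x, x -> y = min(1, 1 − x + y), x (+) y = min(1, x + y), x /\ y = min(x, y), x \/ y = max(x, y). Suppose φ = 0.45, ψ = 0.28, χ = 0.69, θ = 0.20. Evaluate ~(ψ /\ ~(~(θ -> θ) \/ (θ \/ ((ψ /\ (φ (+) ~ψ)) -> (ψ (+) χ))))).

1.00

θ -> θ = min(1, 1 − 0.20 + 0.20) = min(1, 1.00) = 1.00
~(θ -> θ) = 1 − 1.00 = 0.00
~ψ = 1 − 0.28 = 0.72
φ (+) ~ψ = min(1, 0.45 + 0.72) = min(1, 1.17) = 1.00
ψ /\ (φ (+) ~ψ) = min(0.28, 1.00) = 0.28
ψ (+) χ = min(1, 0.28 + 0.69) = min(1, 0.97) = 0.97
(ψ /\ (φ (+) ~ψ)) -> (ψ (+) χ) = min(1, 1 − 0.28 + 0.97) = min(1, 1.69) = 1.00
θ \/ ((ψ /\ (φ (+) ~ψ)) -> (ψ (+) χ)) = max(0.20, 1.00) = 1.00
~(θ -> θ) \/ (θ \/ ((ψ /\ (φ (+) ~ψ)) -> (ψ (+) χ))) = max(0.00, 1.00) = 1.00
~(~(θ -> θ) \/ (θ \/ ((ψ /\ (φ (+) ~ψ)) -> (ψ (+) χ)))) = 1 − 1.00 = 0.00
ψ /\ ~(~(θ -> θ) \/ (θ \/ ((ψ /\ (φ (+) ~ψ)) -> (ψ (+) χ)))) = min(0.28, 0.00) = 0.00
~(ψ /\ ~(~(θ -> θ) \/ (θ \/ ((ψ /\ (φ (+) ~ψ)) -> (ψ (+) χ))))) = 1 − 0.00 = 1.00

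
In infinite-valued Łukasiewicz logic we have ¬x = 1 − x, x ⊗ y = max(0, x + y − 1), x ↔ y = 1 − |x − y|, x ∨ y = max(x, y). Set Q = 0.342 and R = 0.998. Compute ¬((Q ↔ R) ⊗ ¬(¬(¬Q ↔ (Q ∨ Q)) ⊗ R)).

0.970

Q ↔ R = 1 − |0.342 − 0.998| = 1 − 0.656 = 0.344
¬Q = 1 − 0.342 = 0.658
Q ∨ Q = max(0.342, 0.342) = 0.342
¬Q ↔ (Q ∨ Q) = 1 − |0.658 − 0.342| = 1 − 0.316 = 0.684
¬(¬Q ↔ (Q ∨ Q)) = 1 − 0.684 = 0.316
¬(¬Q ↔ (Q ∨ Q)) ⊗ R = max(0, 0.316 + 0.998 − 1) = max(0, 0.314) = 0.314
¬(¬(¬Q ↔ (Q ∨ Q)) ⊗ R) = 1 − 0.314 = 0.686
(Q ↔ R) ⊗ ¬(¬(¬Q ↔ (Q ∨ Q)) ⊗ R) = max(0, 0.344 + 0.686 − 1) = max(0, 0.030) = 0.030
¬((Q ↔ R) ⊗ ¬(¬(¬Q ↔ (Q ∨ Q)) ⊗ R)) = 1 − 0.030 = 0.970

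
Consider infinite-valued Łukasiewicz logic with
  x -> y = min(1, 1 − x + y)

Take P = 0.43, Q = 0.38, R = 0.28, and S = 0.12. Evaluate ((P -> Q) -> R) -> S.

P -> Q = min(1, 1 − 0.43 + 0.38) = min(1, 0.95) = 0.95
(P -> Q) -> R = min(1, 1 − 0.95 + 0.28) = min(1, 0.33) = 0.33
((P -> Q) -> R) -> S = min(1, 1 − 0.33 + 0.12) = min(1, 0.79) = 0.79

0.79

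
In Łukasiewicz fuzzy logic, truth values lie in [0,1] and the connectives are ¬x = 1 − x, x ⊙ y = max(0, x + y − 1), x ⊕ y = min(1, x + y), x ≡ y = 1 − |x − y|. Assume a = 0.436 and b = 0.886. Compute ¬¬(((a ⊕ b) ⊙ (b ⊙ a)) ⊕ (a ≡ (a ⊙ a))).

0.886

a ⊕ b = min(1, 0.436 + 0.886) = min(1, 1.322) = 1.000
b ⊙ a = max(0, 0.886 + 0.436 − 1) = max(0, 0.322) = 0.322
(a ⊕ b) ⊙ (b ⊙ a) = max(0, 1.000 + 0.322 − 1) = max(0, 0.322) = 0.322
a ⊙ a = max(0, 0.436 + 0.436 − 1) = max(0, -0.128) = 0.000
a ≡ (a ⊙ a) = 1 − |0.436 − 0.000| = 1 − 0.436 = 0.564
((a ⊕ b) ⊙ (b ⊙ a)) ⊕ (a ≡ (a ⊙ a)) = min(1, 0.322 + 0.564) = min(1, 0.886) = 0.886
¬(((a ⊕ b) ⊙ (b ⊙ a)) ⊕ (a ≡ (a ⊙ a))) = 1 − 0.886 = 0.114
¬¬(((a ⊕ b) ⊙ (b ⊙ a)) ⊕ (a ≡ (a ⊙ a))) = 1 − 0.114 = 0.886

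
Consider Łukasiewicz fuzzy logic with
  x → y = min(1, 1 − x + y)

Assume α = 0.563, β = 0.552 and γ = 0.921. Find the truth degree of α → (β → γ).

1.000

β → γ = min(1, 1 − 0.552 + 0.921) = min(1, 1.369) = 1.000
α → (β → γ) = min(1, 1 − 0.563 + 1.000) = min(1, 1.437) = 1.000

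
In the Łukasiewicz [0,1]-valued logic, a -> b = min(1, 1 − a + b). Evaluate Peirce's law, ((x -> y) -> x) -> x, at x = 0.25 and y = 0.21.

x -> y = min(1, 1 − 0.25 + 0.21) = min(1, 0.96) = 0.96
(x -> y) -> x = min(1, 1 − 0.96 + 0.25) = min(1, 0.29) = 0.29
((x -> y) -> x) -> x = min(1, 1 − 0.29 + 0.25) = min(1, 0.96) = 0.96
(The value 0.96 < 1 shows this instance is not satisfied; not a Ł∞-tautology in general.)

0.96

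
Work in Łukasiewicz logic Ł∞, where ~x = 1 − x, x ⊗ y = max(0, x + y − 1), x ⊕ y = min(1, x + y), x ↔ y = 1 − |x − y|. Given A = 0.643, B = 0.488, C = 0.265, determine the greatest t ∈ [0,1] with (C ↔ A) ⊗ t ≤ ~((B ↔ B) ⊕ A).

0.378

C ↔ A = 1 − |0.265 − 0.643| = 1 − 0.378 = 0.622
So the left factor is C ↔ A = 0.622.
B ↔ B = 1 − |0.488 − 0.488| = 1 − 0.000 = 1.000
(B ↔ B) ⊕ A = min(1, 1.000 + 0.643) = min(1, 1.643) = 1.000
~((B ↔ B) ⊕ A) = 1 − 1.000 = 0.000
So the right-hand bound is ~((B ↔ B) ⊕ A) = 0.000.
The residuum of the Łukasiewicz t-norm gives the supremum: min(1, 1 − 0.622 + 0.000).
1 − 0.622 + 0.000 = 0.378, so t = min(1, 0.378) = 0.378.
Check: 0.622 ⊗ 0.378 = max(0, 0.000) = 0.000 ≤ 0.000.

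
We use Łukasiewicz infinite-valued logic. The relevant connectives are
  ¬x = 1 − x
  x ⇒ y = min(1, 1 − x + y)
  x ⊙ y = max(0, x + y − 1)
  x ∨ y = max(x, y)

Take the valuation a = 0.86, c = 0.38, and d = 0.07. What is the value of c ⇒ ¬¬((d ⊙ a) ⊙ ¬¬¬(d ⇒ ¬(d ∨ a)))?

0.62

d ⊙ a = max(0, 0.07 + 0.86 − 1) = max(0, -0.07) = 0.00
d ∨ a = max(0.07, 0.86) = 0.86
¬(d ∨ a) = 1 − 0.86 = 0.14
d ⇒ ¬(d ∨ a) = min(1, 1 − 0.07 + 0.14) = min(1, 1.07) = 1.00
¬(d ⇒ ¬(d ∨ a)) = 1 − 1.00 = 0.00
¬¬(d ⇒ ¬(d ∨ a)) = 1 − 0.00 = 1.00
¬¬¬(d ⇒ ¬(d ∨ a)) = 1 − 1.00 = 0.00
(d ⊙ a) ⊙ ¬¬¬(d ⇒ ¬(d ∨ a)) = max(0, 0.00 + 0.00 − 1) = max(0, -1.00) = 0.00
¬((d ⊙ a) ⊙ ¬¬¬(d ⇒ ¬(d ∨ a))) = 1 − 0.00 = 1.00
¬¬((d ⊙ a) ⊙ ¬¬¬(d ⇒ ¬(d ∨ a))) = 1 − 1.00 = 0.00
c ⇒ ¬¬((d ⊙ a) ⊙ ¬¬¬(d ⇒ ¬(d ∨ a))) = min(1, 1 − 0.38 + 0.00) = min(1, 0.62) = 0.62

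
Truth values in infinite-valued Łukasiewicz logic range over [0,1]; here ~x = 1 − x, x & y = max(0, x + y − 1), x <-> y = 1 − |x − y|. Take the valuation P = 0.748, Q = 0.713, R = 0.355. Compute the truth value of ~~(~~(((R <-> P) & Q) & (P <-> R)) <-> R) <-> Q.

0.932

R <-> P = 1 − |0.355 − 0.748| = 1 − 0.393 = 0.607
(R <-> P) & Q = max(0, 0.607 + 0.713 − 1) = max(0, 0.320) = 0.320
P <-> R = 1 − |0.748 − 0.355| = 1 − 0.393 = 0.607
((R <-> P) & Q) & (P <-> R) = max(0, 0.320 + 0.607 − 1) = max(0, -0.073) = 0.000
~(((R <-> P) & Q) & (P <-> R)) = 1 − 0.000 = 1.000
~~(((R <-> P) & Q) & (P <-> R)) = 1 − 1.000 = 0.000
~~(((R <-> P) & Q) & (P <-> R)) <-> R = 1 − |0.000 − 0.355| = 1 − 0.355 = 0.645
~(~~(((R <-> P) & Q) & (P <-> R)) <-> R) = 1 − 0.645 = 0.355
~~(~~(((R <-> P) & Q) & (P <-> R)) <-> R) = 1 − 0.355 = 0.645
~~(~~(((R <-> P) & Q) & (P <-> R)) <-> R) <-> Q = 1 − |0.645 − 0.713| = 1 − 0.068 = 0.932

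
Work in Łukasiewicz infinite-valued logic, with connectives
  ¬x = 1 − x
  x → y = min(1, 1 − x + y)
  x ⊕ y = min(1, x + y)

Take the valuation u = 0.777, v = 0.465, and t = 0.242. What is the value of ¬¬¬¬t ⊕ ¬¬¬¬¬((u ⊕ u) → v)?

¬t = 1 − 0.242 = 0.758
¬¬t = 1 − 0.758 = 0.242
¬¬¬t = 1 − 0.242 = 0.758
¬¬¬¬t = 1 − 0.758 = 0.242
u ⊕ u = min(1, 0.777 + 0.777) = min(1, 1.554) = 1.000
(u ⊕ u) → v = min(1, 1 − 1.000 + 0.465) = min(1, 0.465) = 0.465
¬((u ⊕ u) → v) = 1 − 0.465 = 0.535
¬¬((u ⊕ u) → v) = 1 − 0.535 = 0.465
¬¬¬((u ⊕ u) → v) = 1 − 0.465 = 0.535
¬¬¬¬((u ⊕ u) → v) = 1 − 0.535 = 0.465
¬¬¬¬¬((u ⊕ u) → v) = 1 − 0.465 = 0.535
¬¬¬¬t ⊕ ¬¬¬¬¬((u ⊕ u) → v) = min(1, 0.242 + 0.535) = min(1, 0.777) = 0.777

0.777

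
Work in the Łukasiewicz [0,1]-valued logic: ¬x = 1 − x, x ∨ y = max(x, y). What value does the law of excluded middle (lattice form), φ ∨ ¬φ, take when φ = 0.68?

0.68

¬φ = 1 − 0.68 = 0.32
φ ∨ ¬φ = max(0.68, 0.32) = 0.68
(The value 0.68 < 1 shows this instance is not satisfied; not a Ł∞-tautology — its value is max(a, 1−a).)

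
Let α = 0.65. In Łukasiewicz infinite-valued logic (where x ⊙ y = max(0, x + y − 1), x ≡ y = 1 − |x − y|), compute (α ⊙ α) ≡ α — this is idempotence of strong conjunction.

0.65

α ⊙ α = max(0, 0.65 + 0.65 − 1) = max(0, 0.30) = 0.30
(α ⊙ α) ≡ α = 1 − |0.30 − 0.65| = 1 − 0.35 = 0.65
(The value 0.65 < 1 shows this instance is not satisfied; fails in Ł∞ since a ⊗ a = max(0, 2a−1) ≠ a in general.)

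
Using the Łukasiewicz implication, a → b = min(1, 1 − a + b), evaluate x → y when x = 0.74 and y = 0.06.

0.32

x → y = min(1, 1 − 0.74 + 0.06) = min(1, 0.32) = 0.32
For comparison, the Gödel implication (1 if a ≤ b else b) would give 0.06.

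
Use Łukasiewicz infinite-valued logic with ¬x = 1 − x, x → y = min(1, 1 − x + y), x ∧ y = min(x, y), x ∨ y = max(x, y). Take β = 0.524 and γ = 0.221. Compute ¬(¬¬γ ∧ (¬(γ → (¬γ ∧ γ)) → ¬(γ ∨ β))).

¬γ = 1 − 0.221 = 0.779
¬¬γ = 1 − 0.779 = 0.221
¬γ ∧ γ = min(0.779, 0.221) = 0.221
γ → (¬γ ∧ γ) = min(1, 1 − 0.221 + 0.221) = min(1, 1.000) = 1.000
¬(γ → (¬γ ∧ γ)) = 1 − 1.000 = 0.000
γ ∨ β = max(0.221, 0.524) = 0.524
¬(γ ∨ β) = 1 − 0.524 = 0.476
¬(γ → (¬γ ∧ γ)) → ¬(γ ∨ β) = min(1, 1 − 0.000 + 0.476) = min(1, 1.476) = 1.000
¬¬γ ∧ (¬(γ → (¬γ ∧ γ)) → ¬(γ ∨ β)) = min(0.221, 1.000) = 0.221
¬(¬¬γ ∧ (¬(γ → (¬γ ∧ γ)) → ¬(γ ∨ β))) = 1 − 0.221 = 0.779

0.779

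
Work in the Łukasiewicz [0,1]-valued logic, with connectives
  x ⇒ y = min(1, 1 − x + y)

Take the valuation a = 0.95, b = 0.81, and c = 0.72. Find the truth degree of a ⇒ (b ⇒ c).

0.96

b ⇒ c = min(1, 1 − 0.81 + 0.72) = min(1, 0.91) = 0.91
a ⇒ (b ⇒ c) = min(1, 1 − 0.95 + 0.91) = min(1, 0.96) = 0.96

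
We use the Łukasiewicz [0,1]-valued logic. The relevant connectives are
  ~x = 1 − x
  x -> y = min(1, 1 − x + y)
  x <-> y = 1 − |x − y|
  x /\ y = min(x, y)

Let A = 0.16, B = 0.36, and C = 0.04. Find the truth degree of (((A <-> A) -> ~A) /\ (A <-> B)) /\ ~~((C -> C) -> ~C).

0.80

A <-> A = 1 − |0.16 − 0.16| = 1 − 0.00 = 1.00
~A = 1 − 0.16 = 0.84
(A <-> A) -> ~A = min(1, 1 − 1.00 + 0.84) = min(1, 0.84) = 0.84
A <-> B = 1 − |0.16 − 0.36| = 1 − 0.20 = 0.80
((A <-> A) -> ~A) /\ (A <-> B) = min(0.84, 0.80) = 0.80
C -> C = min(1, 1 − 0.04 + 0.04) = min(1, 1.00) = 1.00
~C = 1 − 0.04 = 0.96
(C -> C) -> ~C = min(1, 1 − 1.00 + 0.96) = min(1, 0.96) = 0.96
~((C -> C) -> ~C) = 1 − 0.96 = 0.04
~~((C -> C) -> ~C) = 1 − 0.04 = 0.96
(((A <-> A) -> ~A) /\ (A <-> B)) /\ ~~((C -> C) -> ~C) = min(0.80, 0.96) = 0.80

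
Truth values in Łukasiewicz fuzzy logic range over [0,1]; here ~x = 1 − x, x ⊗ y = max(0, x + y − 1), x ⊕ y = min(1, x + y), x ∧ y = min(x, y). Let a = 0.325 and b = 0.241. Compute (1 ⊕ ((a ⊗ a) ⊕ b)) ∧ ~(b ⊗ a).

1.000

a ⊗ a = max(0, 0.325 + 0.325 − 1) = max(0, -0.350) = 0.000
(a ⊗ a) ⊕ b = min(1, 0.000 + 0.241) = min(1, 0.241) = 0.241
1 ⊕ ((a ⊗ a) ⊕ b) = min(1, 1.000 + 0.241) = min(1, 1.241) = 1.000
b ⊗ a = max(0, 0.241 + 0.325 − 1) = max(0, -0.434) = 0.000
~(b ⊗ a) = 1 − 0.000 = 1.000
(1 ⊕ ((a ⊗ a) ⊕ b)) ∧ ~(b ⊗ a) = min(1.000, 1.000) = 1.000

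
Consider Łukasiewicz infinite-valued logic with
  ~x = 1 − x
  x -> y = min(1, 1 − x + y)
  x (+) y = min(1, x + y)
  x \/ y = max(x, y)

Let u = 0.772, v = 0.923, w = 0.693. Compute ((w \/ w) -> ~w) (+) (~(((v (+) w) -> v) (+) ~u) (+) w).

1.000

w \/ w = max(0.693, 0.693) = 0.693
~w = 1 − 0.693 = 0.307
(w \/ w) -> ~w = min(1, 1 − 0.693 + 0.307) = min(1, 0.614) = 0.614
v (+) w = min(1, 0.923 + 0.693) = min(1, 1.616) = 1.000
(v (+) w) -> v = min(1, 1 − 1.000 + 0.923) = min(1, 0.923) = 0.923
~u = 1 − 0.772 = 0.228
((v (+) w) -> v) (+) ~u = min(1, 0.923 + 0.228) = min(1, 1.151) = 1.000
~(((v (+) w) -> v) (+) ~u) = 1 − 1.000 = 0.000
~(((v (+) w) -> v) (+) ~u) (+) w = min(1, 0.000 + 0.693) = min(1, 0.693) = 0.693
((w \/ w) -> ~w) (+) (~(((v (+) w) -> v) (+) ~u) (+) w) = min(1, 0.614 + 0.693) = min(1, 1.307) = 1.000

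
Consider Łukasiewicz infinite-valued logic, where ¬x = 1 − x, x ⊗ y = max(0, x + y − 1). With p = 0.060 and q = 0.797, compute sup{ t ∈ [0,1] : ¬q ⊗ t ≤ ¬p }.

1.000

¬q = 1 − 0.797 = 0.203
So the left factor is ¬q = 0.203.
¬p = 1 − 0.060 = 0.940
So the right-hand bound is ¬p = 0.940.
The residuum of the Łukasiewicz t-norm gives the supremum: min(1, 1 − 0.203 + 0.940).
1 − 0.203 + 0.940 = 1.737, so t = min(1, 1.737) = 1.000.
Check: 0.203 ⊗ 1.000 = max(0, 0.203) = 0.203 ≤ 0.940.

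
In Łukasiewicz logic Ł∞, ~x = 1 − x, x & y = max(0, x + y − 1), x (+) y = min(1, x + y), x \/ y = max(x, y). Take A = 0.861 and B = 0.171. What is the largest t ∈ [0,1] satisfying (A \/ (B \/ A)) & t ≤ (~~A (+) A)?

B \/ A = max(0.171, 0.861) = 0.861
A \/ (B \/ A) = max(0.861, 0.861) = 0.861
So the left factor is A \/ (B \/ A) = 0.861.
~A = 1 − 0.861 = 0.139
~~A = 1 − 0.139 = 0.861
~~A (+) A = min(1, 0.861 + 0.861) = min(1, 1.722) = 1.000
So the right-hand bound is ~~A (+) A = 1.000.
The residuum of the Łukasiewicz t-norm gives the supremum: min(1, 1 − 0.861 + 1.000).
1 − 0.861 + 1.000 = 1.139, so t = min(1, 1.139) = 1.000.
Check: 0.861 & 1.000 = max(0, 0.861) = 0.861 ≤ 1.000.

1.000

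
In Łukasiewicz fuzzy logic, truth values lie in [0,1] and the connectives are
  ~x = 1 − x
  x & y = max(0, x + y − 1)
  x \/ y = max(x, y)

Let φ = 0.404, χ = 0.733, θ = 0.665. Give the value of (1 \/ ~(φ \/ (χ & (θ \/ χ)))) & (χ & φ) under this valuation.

0.137

θ \/ χ = max(0.665, 0.733) = 0.733
χ & (θ \/ χ) = max(0, 0.733 + 0.733 − 1) = max(0, 0.466) = 0.466
φ \/ (χ & (θ \/ χ)) = max(0.404, 0.466) = 0.466
~(φ \/ (χ & (θ \/ χ))) = 1 − 0.466 = 0.534
1 \/ ~(φ \/ (χ & (θ \/ χ))) = max(1.000, 0.534) = 1.000
χ & φ = max(0, 0.733 + 0.404 − 1) = max(0, 0.137) = 0.137
(1 \/ ~(φ \/ (χ & (θ \/ χ)))) & (χ & φ) = max(0, 1.000 + 0.137 − 1) = max(0, 0.137) = 0.137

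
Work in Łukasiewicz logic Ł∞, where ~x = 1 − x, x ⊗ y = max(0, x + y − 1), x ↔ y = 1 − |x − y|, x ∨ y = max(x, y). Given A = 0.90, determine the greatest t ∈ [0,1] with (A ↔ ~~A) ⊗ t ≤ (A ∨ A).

0.90

~A = 1 − 0.90 = 0.10
~~A = 1 − 0.10 = 0.90
A ↔ ~~A = 1 − |0.90 − 0.90| = 1 − 0.00 = 1.00
So the left factor is A ↔ ~~A = 1.00.
A ∨ A = max(0.90, 0.90) = 0.90
So the right-hand bound is A ∨ A = 0.90.
The residuum of the Łukasiewicz t-norm gives the supremum: min(1, 1 − 1.00 + 0.90).
1 − 1.00 + 0.90 = 0.90, so t = min(1, 0.90) = 0.90.
Check: 1.00 ⊗ 0.90 = max(0, 0.90) = 0.90 ≤ 0.90.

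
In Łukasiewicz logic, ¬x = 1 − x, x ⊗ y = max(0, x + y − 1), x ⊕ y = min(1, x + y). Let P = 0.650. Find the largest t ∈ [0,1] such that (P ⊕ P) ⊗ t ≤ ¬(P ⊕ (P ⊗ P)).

0.050

P ⊕ P = min(1, 0.650 + 0.650) = min(1, 1.300) = 1.000
So the left factor is P ⊕ P = 1.000.
P ⊗ P = max(0, 0.650 + 0.650 − 1) = max(0, 0.300) = 0.300
P ⊕ (P ⊗ P) = min(1, 0.650 + 0.300) = min(1, 0.950) = 0.950
¬(P ⊕ (P ⊗ P)) = 1 − 0.950 = 0.050
So the right-hand bound is ¬(P ⊕ (P ⊗ P)) = 0.050.
The residuum of the Łukasiewicz t-norm gives the supremum: min(1, 1 − 1.000 + 0.050).
1 − 1.000 + 0.050 = 0.050, so t = min(1, 0.050) = 0.050.
Check: 1.000 ⊗ 0.050 = max(0, 0.050) = 0.050 ≤ 0.050.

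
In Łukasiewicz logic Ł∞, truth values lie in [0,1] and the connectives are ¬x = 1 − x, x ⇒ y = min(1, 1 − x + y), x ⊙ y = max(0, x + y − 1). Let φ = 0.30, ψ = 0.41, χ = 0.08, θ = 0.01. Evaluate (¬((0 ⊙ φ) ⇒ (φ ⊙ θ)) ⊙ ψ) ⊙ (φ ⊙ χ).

0 ⊙ φ = max(0, 0.00 + 0.30 − 1) = max(0, -0.70) = 0.00
φ ⊙ θ = max(0, 0.30 + 0.01 − 1) = max(0, -0.69) = 0.00
(0 ⊙ φ) ⇒ (φ ⊙ θ) = min(1, 1 − 0.00 + 0.00) = min(1, 1.00) = 1.00
¬((0 ⊙ φ) ⇒ (φ ⊙ θ)) = 1 − 1.00 = 0.00
¬((0 ⊙ φ) ⇒ (φ ⊙ θ)) ⊙ ψ = max(0, 0.00 + 0.41 − 1) = max(0, -0.59) = 0.00
φ ⊙ χ = max(0, 0.30 + 0.08 − 1) = max(0, -0.62) = 0.00
(¬((0 ⊙ φ) ⇒ (φ ⊙ θ)) ⊙ ψ) ⊙ (φ ⊙ χ) = max(0, 0.00 + 0.00 − 1) = max(0, -1.00) = 0.00

0.00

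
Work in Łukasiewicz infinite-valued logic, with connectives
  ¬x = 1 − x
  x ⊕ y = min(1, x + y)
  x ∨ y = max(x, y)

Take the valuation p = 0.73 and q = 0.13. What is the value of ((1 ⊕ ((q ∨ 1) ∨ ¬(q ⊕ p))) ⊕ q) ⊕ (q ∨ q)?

1.00

q ∨ 1 = max(0.13, 1.00) = 1.00
q ⊕ p = min(1, 0.13 + 0.73) = min(1, 0.86) = 0.86
¬(q ⊕ p) = 1 − 0.86 = 0.14
(q ∨ 1) ∨ ¬(q ⊕ p) = max(1.00, 0.14) = 1.00
1 ⊕ ((q ∨ 1) ∨ ¬(q ⊕ p)) = min(1, 1.00 + 1.00) = min(1, 2.00) = 1.00
(1 ⊕ ((q ∨ 1) ∨ ¬(q ⊕ p))) ⊕ q = min(1, 1.00 + 0.13) = min(1, 1.13) = 1.00
q ∨ q = max(0.13, 0.13) = 0.13
((1 ⊕ ((q ∨ 1) ∨ ¬(q ⊕ p))) ⊕ q) ⊕ (q ∨ q) = min(1, 1.00 + 0.13) = min(1, 1.13) = 1.00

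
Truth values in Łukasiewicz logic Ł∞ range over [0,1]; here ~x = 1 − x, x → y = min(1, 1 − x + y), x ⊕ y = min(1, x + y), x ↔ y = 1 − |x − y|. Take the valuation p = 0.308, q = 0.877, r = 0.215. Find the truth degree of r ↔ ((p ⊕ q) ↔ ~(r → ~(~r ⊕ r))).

p ⊕ q = min(1, 0.308 + 0.877) = min(1, 1.185) = 1.000
~r = 1 − 0.215 = 0.785
~r ⊕ r = min(1, 0.785 + 0.215) = min(1, 1.000) = 1.000
~(~r ⊕ r) = 1 − 1.000 = 0.000
r → ~(~r ⊕ r) = min(1, 1 − 0.215 + 0.000) = min(1, 0.785) = 0.785
~(r → ~(~r ⊕ r)) = 1 − 0.785 = 0.215
(p ⊕ q) ↔ ~(r → ~(~r ⊕ r)) = 1 − |1.000 − 0.215| = 1 − 0.785 = 0.215
r ↔ ((p ⊕ q) ↔ ~(r → ~(~r ⊕ r))) = 1 − |0.215 − 0.215| = 1 − 0.000 = 1.000

1.000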